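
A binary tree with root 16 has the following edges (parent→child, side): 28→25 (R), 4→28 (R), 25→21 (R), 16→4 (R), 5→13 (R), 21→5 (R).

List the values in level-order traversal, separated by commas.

16, 4, 28, 25, 21, 5, 13

Level-order visits nodes level by level from the root, left to right within each level.
Level 0: 16
Level 1: 4
Level 2: 28
Level 3: 25
Level 4: 21
Level 5: 5
Level 6: 13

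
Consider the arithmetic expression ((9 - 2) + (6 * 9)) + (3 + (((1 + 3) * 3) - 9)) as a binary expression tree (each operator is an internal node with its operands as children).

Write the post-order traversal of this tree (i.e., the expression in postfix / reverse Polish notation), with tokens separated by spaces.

9 2 - 6 9 * + 3 1 3 + 3 * 9 - + +

Post-order on an expression tree gives postfix notation: for each operator, emit left operand, right operand, then the operator.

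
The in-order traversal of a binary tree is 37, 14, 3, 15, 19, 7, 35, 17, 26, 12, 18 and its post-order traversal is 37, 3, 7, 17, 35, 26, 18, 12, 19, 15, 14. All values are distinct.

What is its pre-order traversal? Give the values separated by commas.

The last element of post-order is the root; it splits in-order into left and right subtrees.
Root 14: left subtree has 1 node {37}, right has 9 {3, 15, 19, 7, 35, 17, 26, 12, 18}.
  Root 15: left subtree has 1 node {3}, right has 7 {19, 7, 35, 17, 26, 12, 18}.
    Root 19: left subtree has 0 nodes { }, right has 6 {7, 35, 17, 26, 12, 18}.
      Root 12: left subtree has 4 nodes {7, 35, 17, 26}, right has 1 {18}.
        Root 26: left subtree has 3 nodes {7, 35, 17}, right has 0 { }.
          Root 35: left subtree has 1 node {7}, right has 1 {17}.

14, 37, 15, 3, 19, 12, 26, 35, 7, 17, 18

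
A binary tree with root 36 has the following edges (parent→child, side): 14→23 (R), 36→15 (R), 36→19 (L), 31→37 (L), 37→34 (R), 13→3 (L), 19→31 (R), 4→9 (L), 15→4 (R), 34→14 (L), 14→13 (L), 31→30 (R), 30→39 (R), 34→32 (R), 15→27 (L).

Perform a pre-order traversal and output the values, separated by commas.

Pre-order visits the node, then its left subtree, then its right subtree.
Visit 36.
At 36: go left to 19.
  Visit 19.
  At 19: no left child.
  At 19: go right to 31.
    Visit 31.
    At 31: go left to 37.
      Visit 37.
      At 37: no left child.
      At 37: go right to 34.
        Visit 34.
        At 34: go left to 14.
          Visit 14.
          At 14: go left to 13.
            Visit 13.
            At 13: go left to 3.
              3 is a leaf — visit 3.
            At 13: no right child.
          At 14: go right to 23.
            23 is a leaf — visit 23.
        At 34: go right to 32.
          32 is a leaf — visit 32.
    At 31: go right to 30.
      Visit 30.
      At 30: no left child.
      At 30: go right to 39.
        39 is a leaf — visit 39.
At 36: go right to 15.
  Visit 15.
  At 15: go left to 27.
    27 is a leaf — visit 27.
  At 15: go right to 4.
    Visit 4.
    At 4: go left to 9.
      9 is a leaf — visit 9.
    At 4: no right child.

36, 19, 31, 37, 34, 14, 13, 3, 23, 32, 30, 39, 15, 27, 4, 9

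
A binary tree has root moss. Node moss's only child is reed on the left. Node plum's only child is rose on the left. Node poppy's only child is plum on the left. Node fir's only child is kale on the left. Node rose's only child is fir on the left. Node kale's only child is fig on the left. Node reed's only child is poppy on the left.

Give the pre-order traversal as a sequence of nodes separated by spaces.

Pre-order visits the node, then its left subtree, then its right subtree.
Visit moss.
At moss: go left to reed.
  Visit reed.
  At reed: go left to poppy.
    Visit poppy.
    At poppy: go left to plum.
      Visit plum.
      At plum: go left to rose.
        Visit rose.
        At rose: go left to fir.
          Visit fir.
          At fir: go left to kale.
            Visit kale.
            At kale: go left to fig.
              fig is a leaf — visit fig.
            At kale: no right child.
          At fir: no right child.
        At rose: no right child.
      At plum: no right child.
    At poppy: no right child.
  At reed: no right child.
At moss: no right child.

moss reed poppy plum rose fir kale fig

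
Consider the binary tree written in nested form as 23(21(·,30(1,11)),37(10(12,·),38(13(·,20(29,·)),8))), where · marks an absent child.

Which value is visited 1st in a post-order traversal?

1

Post-order visits the left subtree, then the right subtree, then the node.
At 23: go left to 21.
  At 21: no left child.
  At 21: go right to 30.
    At 30: go left to 1.
      1 is a leaf — visit 1.
    At 30: go right to 11.
      11 is a leaf — visit 11.
    Visit 30.
  Visit 21.
At 23: go right to 37.
  At 37: go left to 10.
    At 10: go left to 12.
      12 is a leaf — visit 12.
    At 10: no right child.
    Visit 10.
  At 37: go right to 38.
    At 38: go left to 13.
      At 13: no left child.
      At 13: go right to 20.
        At 20: go left to 29.
          29 is a leaf — visit 29.
        At 20: no right child.
        Visit 20.
      Visit 13.
    At 38: go right to 8.
      8 is a leaf — visit 8.
    Visit 38.
  Visit 37.
Visit 23.
Full post-order sequence: 1, 11, 30, 21, 12, 10, 29, 20, 13, 8, 38, 37, 23.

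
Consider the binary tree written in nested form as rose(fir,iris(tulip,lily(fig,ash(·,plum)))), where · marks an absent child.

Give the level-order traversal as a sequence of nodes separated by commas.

rose, fir, iris, tulip, lily, fig, ash, plum

Level-order visits nodes level by level from the root, left to right within each level.
Level 0: rose
Level 1: fir, iris
Level 2: tulip, lily
Level 3: fig, ash
Level 4: plum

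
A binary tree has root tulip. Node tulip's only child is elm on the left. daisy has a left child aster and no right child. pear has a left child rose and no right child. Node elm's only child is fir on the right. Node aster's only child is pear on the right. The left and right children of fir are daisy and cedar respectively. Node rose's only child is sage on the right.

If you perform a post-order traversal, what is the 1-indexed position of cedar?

Post-order visits the left subtree, then the right subtree, then the node.
At tulip: go left to elm.
  At elm: no left child.
  At elm: go right to fir.
    At fir: go left to daisy.
      At daisy: go left to aster.
        At aster: no left child.
        At aster: go right to pear.
          At pear: go left to rose.
            At rose: no left child.
            At rose: go right to sage.
              sage is a leaf — visit sage.
            Visit rose.
          At pear: no right child.
          Visit pear.
        Visit aster.
      At daisy: no right child.
      Visit daisy.
    At fir: go right to cedar.
      cedar is a leaf — visit cedar.
    Visit fir.
  Visit elm.
At tulip: no right child.
Visit tulip.
Full post-order sequence: sage, rose, pear, aster, daisy, cedar, fir, elm, tulip.

6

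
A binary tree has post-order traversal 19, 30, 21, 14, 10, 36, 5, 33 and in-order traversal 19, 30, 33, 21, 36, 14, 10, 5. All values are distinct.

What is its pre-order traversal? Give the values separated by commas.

The last element of post-order is the root; it splits in-order into left and right subtrees.
Root 33: left subtree has 2 nodes {19, 30}, right has 5 {21, 36, 14, 10, 5}.
  Root 30: left subtree has 1 node {19}, right has 0 { }.
  Root 5: left subtree has 4 nodes {21, 36, 14, 10}, right has 0 { }.
    Root 36: left subtree has 1 node {21}, right has 2 {14, 10}.
      Root 10: left subtree has 1 node {14}, right has 0 { }.

33, 30, 19, 5, 36, 21, 10, 14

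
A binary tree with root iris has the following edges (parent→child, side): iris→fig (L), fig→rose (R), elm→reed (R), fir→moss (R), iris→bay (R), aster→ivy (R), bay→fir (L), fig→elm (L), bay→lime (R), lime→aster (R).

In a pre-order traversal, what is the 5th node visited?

rose

Pre-order visits the node, then its left subtree, then its right subtree.
Visit iris.
At iris: go left to fig.
  Visit fig.
  At fig: go left to elm.
    Visit elm.
    At elm: no left child.
    At elm: go right to reed.
      reed is a leaf — visit reed.
  At fig: go right to rose.
    rose is a leaf — visit rose.
At iris: go right to bay.
  Visit bay.
  At bay: go left to fir.
    Visit fir.
    At fir: no left child.
    At fir: go right to moss.
      moss is a leaf — visit moss.
  At bay: go right to lime.
    Visit lime.
    At lime: no left child.
    At lime: go right to aster.
      Visit aster.
      At aster: no left child.
      At aster: go right to ivy.
        ivy is a leaf — visit ivy.
Full pre-order sequence: iris, fig, elm, reed, rose, bay, fir, moss, lime, aster, ivy.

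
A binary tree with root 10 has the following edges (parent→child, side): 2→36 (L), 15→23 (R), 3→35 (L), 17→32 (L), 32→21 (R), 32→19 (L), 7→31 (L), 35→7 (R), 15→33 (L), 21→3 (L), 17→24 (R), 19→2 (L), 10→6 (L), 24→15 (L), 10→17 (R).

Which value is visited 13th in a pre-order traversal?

Pre-order visits the node, then its left subtree, then its right subtree.
Visit 10.
At 10: go left to 6.
  6 is a leaf — visit 6.
At 10: go right to 17.
  Visit 17.
  At 17: go left to 32.
    Visit 32.
    At 32: go left to 19.
      Visit 19.
      At 19: go left to 2.
        Visit 2.
        At 2: go left to 36.
          36 is a leaf — visit 36.
        At 2: no right child.
      At 19: no right child.
    At 32: go right to 21.
      Visit 21.
      At 21: go left to 3.
        Visit 3.
        At 3: go left to 35.
          Visit 35.
          At 35: no left child.
          At 35: go right to 7.
            Visit 7.
            At 7: go left to 31.
              31 is a leaf — visit 31.
            At 7: no right child.
        At 3: no right child.
      At 21: no right child.
  At 17: go right to 24.
    Visit 24.
    At 24: go left to 15.
      Visit 15.
      At 15: go left to 33.
        33 is a leaf — visit 33.
      At 15: go right to 23.
        23 is a leaf — visit 23.
    At 24: no right child.
Full pre-order sequence: 10, 6, 17, 32, 19, 2, 36, 21, 3, 35, 7, 31, 24, 15, 33, 23.

24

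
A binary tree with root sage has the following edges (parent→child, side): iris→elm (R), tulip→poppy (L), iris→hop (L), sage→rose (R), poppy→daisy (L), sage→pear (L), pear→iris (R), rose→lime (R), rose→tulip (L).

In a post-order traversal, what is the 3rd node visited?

Post-order visits the left subtree, then the right subtree, then the node.
At sage: go left to pear.
  At pear: no left child.
  At pear: go right to iris.
    At iris: go left to hop.
      hop is a leaf — visit hop.
    At iris: go right to elm.
      elm is a leaf — visit elm.
    Visit iris.
  Visit pear.
At sage: go right to rose.
  At rose: go left to tulip.
    At tulip: go left to poppy.
      At poppy: go left to daisy.
        daisy is a leaf — visit daisy.
      At poppy: no right child.
      Visit poppy.
    At tulip: no right child.
    Visit tulip.
  At rose: go right to lime.
    lime is a leaf — visit lime.
  Visit rose.
Visit sage.
Full post-order sequence: hop, elm, iris, pear, daisy, poppy, tulip, lime, rose, sage.

iris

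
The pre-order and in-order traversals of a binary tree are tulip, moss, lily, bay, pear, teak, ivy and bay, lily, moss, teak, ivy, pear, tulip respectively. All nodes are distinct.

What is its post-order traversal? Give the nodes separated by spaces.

The first element of pre-order is the root; it splits in-order into left and right subtrees.
Root tulip: left subtree has 6 nodes {bay, lily, moss, teak, ivy, pear}, right has 0 { }.
  Root moss: left subtree has 2 nodes {bay, lily}, right has 3 {teak, ivy, pear}.
    Root lily: left subtree has 1 node {bay}, right has 0 { }.
    Root pear: left subtree has 2 nodes {teak, ivy}, right has 0 { }.
      Root teak: left subtree has 0 nodes { }, right has 1 {ivy}.

bay lily ivy teak pear moss tulip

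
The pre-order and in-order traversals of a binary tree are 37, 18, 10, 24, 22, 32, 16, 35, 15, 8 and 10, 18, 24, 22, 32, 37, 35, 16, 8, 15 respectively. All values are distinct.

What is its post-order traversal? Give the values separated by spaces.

10 32 22 24 18 35 8 15 16 37

The first element of pre-order is the root; it splits in-order into left and right subtrees.
Root 37: left subtree has 5 nodes {10, 18, 24, 22, 32}, right has 4 {35, 16, 8, 15}.
  Root 18: left subtree has 1 node {10}, right has 3 {24, 22, 32}.
    Root 24: left subtree has 0 nodes { }, right has 2 {22, 32}.
      Root 22: left subtree has 0 nodes { }, right has 1 {32}.
  Root 16: left subtree has 1 node {35}, right has 2 {8, 15}.
    Root 15: left subtree has 1 node {8}, right has 0 { }.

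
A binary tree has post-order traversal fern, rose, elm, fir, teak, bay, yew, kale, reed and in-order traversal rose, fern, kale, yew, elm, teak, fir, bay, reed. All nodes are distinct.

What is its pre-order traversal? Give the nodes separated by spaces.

reed kale rose fern yew bay teak elm fir

The last element of post-order is the root; it splits in-order into left and right subtrees.
Root reed: left subtree has 8 nodes {rose, fern, kale, yew, elm, teak, fir, bay}, right has 0 { }.
  Root kale: left subtree has 2 nodes {rose, fern}, right has 5 {yew, elm, teak, fir, bay}.
    Root rose: left subtree has 0 nodes { }, right has 1 {fern}.
    Root yew: left subtree has 0 nodes { }, right has 4 {elm, teak, fir, bay}.
      Root bay: left subtree has 3 nodes {elm, teak, fir}, right has 0 { }.
        Root teak: left subtree has 1 node {elm}, right has 1 {fir}.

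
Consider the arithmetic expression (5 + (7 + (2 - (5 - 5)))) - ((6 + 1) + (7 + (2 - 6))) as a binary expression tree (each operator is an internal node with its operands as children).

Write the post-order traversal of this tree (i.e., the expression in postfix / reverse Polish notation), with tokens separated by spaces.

Post-order on an expression tree gives postfix notation: for each operator, emit left operand, right operand, then the operator.

5 7 2 5 5 - - + + 6 1 + 7 2 6 - + + -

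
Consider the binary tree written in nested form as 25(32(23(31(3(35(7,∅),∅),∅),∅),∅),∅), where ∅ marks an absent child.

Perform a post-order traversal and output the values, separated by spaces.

7 35 3 31 23 32 25

Post-order visits the left subtree, then the right subtree, then the node.
At 25: go left to 32.
  At 32: go left to 23.
    At 23: go left to 31.
      At 31: go left to 3.
        At 3: go left to 35.
          At 35: go left to 7.
            7 is a leaf — visit 7.
          At 35: no right child.
          Visit 35.
        At 3: no right child.
        Visit 3.
      At 31: no right child.
      Visit 31.
    At 23: no right child.
    Visit 23.
  At 32: no right child.
  Visit 32.
At 25: no right child.
Visit 25.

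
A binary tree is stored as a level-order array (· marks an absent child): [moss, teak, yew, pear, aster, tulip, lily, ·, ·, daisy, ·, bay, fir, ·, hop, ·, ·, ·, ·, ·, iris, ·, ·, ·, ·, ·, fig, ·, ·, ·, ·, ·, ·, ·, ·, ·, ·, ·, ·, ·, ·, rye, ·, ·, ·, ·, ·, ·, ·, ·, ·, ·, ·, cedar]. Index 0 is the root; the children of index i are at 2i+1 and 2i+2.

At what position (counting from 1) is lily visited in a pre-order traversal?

Pre-order visits the node, then its left subtree, then its right subtree.
Visit moss.
At moss: go left to teak.
  Visit teak.
  At teak: go left to pear.
    pear is a leaf — visit pear.
  At teak: go right to aster.
    Visit aster.
    At aster: go left to daisy.
      Visit daisy.
      At daisy: no left child.
      At daisy: go right to iris.
        Visit iris.
        At iris: go left to rye.
          rye is a leaf — visit rye.
        At iris: no right child.
    At aster: no right child.
At moss: go right to yew.
  Visit yew.
  At yew: go left to tulip.
    Visit tulip.
    At tulip: go left to bay.
      bay is a leaf — visit bay.
    At tulip: go right to fir.
      Visit fir.
      At fir: no left child.
      At fir: go right to fig.
        Visit fig.
        At fig: go left to cedar.
          cedar is a leaf — visit cedar.
        At fig: no right child.
  At yew: go right to lily.
    Visit lily.
    At lily: no left child.
    At lily: go right to hop.
      hop is a leaf — visit hop.
Full pre-order sequence: moss, teak, pear, aster, daisy, iris, rye, yew, tulip, bay, fir, fig, cedar, lily, hop.

14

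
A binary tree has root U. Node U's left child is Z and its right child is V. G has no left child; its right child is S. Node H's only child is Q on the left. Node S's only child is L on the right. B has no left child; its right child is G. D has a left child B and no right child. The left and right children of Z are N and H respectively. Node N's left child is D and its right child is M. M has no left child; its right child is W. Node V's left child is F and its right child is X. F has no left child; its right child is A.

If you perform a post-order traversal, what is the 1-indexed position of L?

1

Post-order visits the left subtree, then the right subtree, then the node.
At U: go left to Z.
  At Z: go left to N.
    At N: go left to D.
      At D: go left to B.
        At B: no left child.
        At B: go right to G.
          At G: no left child.
          At G: go right to S.
            At S: no left child.
            At S: go right to L.
              L is a leaf — visit L.
            Visit S.
          Visit G.
        Visit B.
      At D: no right child.
      Visit D.
    At N: go right to M.
      At M: no left child.
      At M: go right to W.
        W is a leaf — visit W.
      Visit M.
    Visit N.
  At Z: go right to H.
    At H: go left to Q.
      Q is a leaf — visit Q.
    At H: no right child.
    Visit H.
  Visit Z.
At U: go right to V.
  At V: go left to F.
    At F: no left child.
    At F: go right to A.
      A is a leaf — visit A.
    Visit F.
  At V: go right to X.
    X is a leaf — visit X.
  Visit V.
Visit U.
Full post-order sequence: L, S, G, B, D, W, M, N, Q, H, Z, A, F, X, V, U.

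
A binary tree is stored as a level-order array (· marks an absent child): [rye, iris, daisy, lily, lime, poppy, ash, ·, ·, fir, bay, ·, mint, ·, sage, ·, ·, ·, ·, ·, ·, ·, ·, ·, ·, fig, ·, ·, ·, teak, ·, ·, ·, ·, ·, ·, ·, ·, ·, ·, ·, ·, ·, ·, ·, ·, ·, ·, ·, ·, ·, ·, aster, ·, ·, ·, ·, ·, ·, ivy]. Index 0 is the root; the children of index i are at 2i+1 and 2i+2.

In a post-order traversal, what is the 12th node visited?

sage

Post-order visits the left subtree, then the right subtree, then the node.
At rye: go left to iris.
  At iris: go left to lily.
    lily is a leaf — visit lily.
  At iris: go right to lime.
    At lime: go left to fir.
      fir is a leaf — visit fir.
    At lime: go right to bay.
      bay is a leaf — visit bay.
    Visit lime.
  Visit iris.
At rye: go right to daisy.
  At daisy: go left to poppy.
    At poppy: no left child.
    At poppy: go right to mint.
      At mint: go left to fig.
        At fig: no left child.
        At fig: go right to aster.
          aster is a leaf — visit aster.
        Visit fig.
      At mint: no right child.
      Visit mint.
    Visit poppy.
  At daisy: go right to ash.
    At ash: no left child.
    At ash: go right to sage.
      At sage: go left to teak.
        At teak: go left to ivy.
          ivy is a leaf — visit ivy.
        At teak: no right child.
        Visit teak.
      At sage: no right child.
      Visit sage.
    Visit ash.
  Visit daisy.
Visit rye.
Full post-order sequence: lily, fir, bay, lime, iris, aster, fig, mint, poppy, ivy, teak, sage, ash, daisy, rye.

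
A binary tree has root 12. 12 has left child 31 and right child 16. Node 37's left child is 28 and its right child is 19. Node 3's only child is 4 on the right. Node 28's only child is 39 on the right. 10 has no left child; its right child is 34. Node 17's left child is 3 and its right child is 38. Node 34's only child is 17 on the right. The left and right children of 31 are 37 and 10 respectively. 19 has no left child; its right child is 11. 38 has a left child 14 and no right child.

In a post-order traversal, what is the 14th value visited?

Post-order visits the left subtree, then the right subtree, then the node.
At 12: go left to 31.
  At 31: go left to 37.
    At 37: go left to 28.
      At 28: no left child.
      At 28: go right to 39.
        39 is a leaf — visit 39.
      Visit 28.
    At 37: go right to 19.
      At 19: no left child.
      At 19: go right to 11.
        11 is a leaf — visit 11.
      Visit 19.
    Visit 37.
  At 31: go right to 10.
    At 10: no left child.
    At 10: go right to 34.
      At 34: no left child.
      At 34: go right to 17.
        At 17: go left to 3.
          At 3: no left child.
          At 3: go right to 4.
            4 is a leaf — visit 4.
          Visit 3.
        At 17: go right to 38.
          At 38: go left to 14.
            14 is a leaf — visit 14.
          At 38: no right child.
          Visit 38.
        Visit 17.
      Visit 34.
    Visit 10.
  Visit 31.
At 12: go right to 16.
  16 is a leaf — visit 16.
Visit 12.
Full post-order sequence: 39, 28, 11, 19, 37, 4, 3, 14, 38, 17, 34, 10, 31, 16, 12.

16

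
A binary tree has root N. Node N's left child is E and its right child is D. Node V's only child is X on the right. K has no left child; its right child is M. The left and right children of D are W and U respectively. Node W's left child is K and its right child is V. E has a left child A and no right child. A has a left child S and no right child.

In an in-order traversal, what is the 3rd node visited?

E

In-order visits the left subtree, then the node, then the right subtree.
At N: go left to E.
  At E: go left to A.
    At A: go left to S.
      S is a leaf — visit S.
    Visit A.
    At A: no right child.
  Visit E.
  At E: no right child.
Visit N.
At N: go right to D.
  At D: go left to W.
    At W: go left to K.
      At K: no left child.
      Visit K.
      At K: go right to M.
        M is a leaf — visit M.
    Visit W.
    At W: go right to V.
      At V: no left child.
      Visit V.
      At V: go right to X.
        X is a leaf — visit X.
  Visit D.
  At D: go right to U.
    U is a leaf — visit U.
Full in-order sequence: S, A, E, N, K, M, W, V, X, D, U.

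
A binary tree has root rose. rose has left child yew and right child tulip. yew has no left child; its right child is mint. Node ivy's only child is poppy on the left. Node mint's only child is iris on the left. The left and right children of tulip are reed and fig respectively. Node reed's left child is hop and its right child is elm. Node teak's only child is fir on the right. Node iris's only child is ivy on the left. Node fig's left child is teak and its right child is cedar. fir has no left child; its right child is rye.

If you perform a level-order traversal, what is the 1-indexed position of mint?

4

Level-order visits nodes level by level from the root, left to right within each level.
Level 0: rose
Level 1: yew, tulip
Level 2: mint, reed, fig
Level 3: iris, hop, elm, teak, cedar
Level 4: ivy, fir
Level 5: poppy, rye
Full level-order sequence: rose, yew, tulip, mint, reed, fig, iris, hop, elm, teak, cedar, ivy, fir, poppy, rye.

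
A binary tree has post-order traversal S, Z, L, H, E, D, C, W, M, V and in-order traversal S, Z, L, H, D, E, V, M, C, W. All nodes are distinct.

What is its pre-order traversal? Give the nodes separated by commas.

The last element of post-order is the root; it splits in-order into left and right subtrees.
Root V: left subtree has 6 nodes {S, Z, L, H, D, E}, right has 3 {M, C, W}.
  Root D: left subtree has 4 nodes {S, Z, L, H}, right has 1 {E}.
    Root H: left subtree has 3 nodes {S, Z, L}, right has 0 { }.
      Root L: left subtree has 2 nodes {S, Z}, right has 0 { }.
        Root Z: left subtree has 1 node {S}, right has 0 { }.
  Root M: left subtree has 0 nodes { }, right has 2 {C, W}.
    Root W: left subtree has 1 node {C}, right has 0 { }.

V, D, H, L, Z, S, E, M, W, C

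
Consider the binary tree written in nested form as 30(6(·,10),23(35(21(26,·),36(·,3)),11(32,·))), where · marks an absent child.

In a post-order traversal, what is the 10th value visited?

23

Post-order visits the left subtree, then the right subtree, then the node.
At 30: go left to 6.
  At 6: no left child.
  At 6: go right to 10.
    10 is a leaf — visit 10.
  Visit 6.
At 30: go right to 23.
  At 23: go left to 35.
    At 35: go left to 21.
      At 21: go left to 26.
        26 is a leaf — visit 26.
      At 21: no right child.
      Visit 21.
    At 35: go right to 36.
      At 36: no left child.
      At 36: go right to 3.
        3 is a leaf — visit 3.
      Visit 36.
    Visit 35.
  At 23: go right to 11.
    At 11: go left to 32.
      32 is a leaf — visit 32.
    At 11: no right child.
    Visit 11.
  Visit 23.
Visit 30.
Full post-order sequence: 10, 6, 26, 21, 3, 36, 35, 32, 11, 23, 30.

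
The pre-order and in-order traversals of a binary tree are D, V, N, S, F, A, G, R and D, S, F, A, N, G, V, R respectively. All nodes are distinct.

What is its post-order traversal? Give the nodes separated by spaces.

A F S G N R V D

The first element of pre-order is the root; it splits in-order into left and right subtrees.
Root D: left subtree has 0 nodes { }, right has 7 {S, F, A, N, G, V, R}.
  Root V: left subtree has 5 nodes {S, F, A, N, G}, right has 1 {R}.
    Root N: left subtree has 3 nodes {S, F, A}, right has 1 {G}.
      Root S: left subtree has 0 nodes { }, right has 2 {F, A}.
        Root F: left subtree has 0 nodes { }, right has 1 {A}.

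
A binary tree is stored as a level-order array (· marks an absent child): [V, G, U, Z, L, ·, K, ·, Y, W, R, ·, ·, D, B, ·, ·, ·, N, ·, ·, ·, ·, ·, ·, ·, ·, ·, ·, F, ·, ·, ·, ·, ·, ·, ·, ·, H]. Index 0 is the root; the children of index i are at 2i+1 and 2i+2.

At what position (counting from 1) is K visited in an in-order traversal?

12

In-order visits the left subtree, then the node, then the right subtree.
At V: go left to G.
  At G: go left to Z.
    At Z: no left child.
    Visit Z.
    At Z: go right to Y.
      At Y: no left child.
      Visit Y.
      At Y: go right to N.
        At N: no left child.
        Visit N.
        At N: go right to H.
          H is a leaf — visit H.
  Visit G.
  At G: go right to L.
    At L: go left to W.
      W is a leaf — visit W.
    Visit L.
    At L: go right to R.
      R is a leaf — visit R.
Visit V.
At V: go right to U.
  At U: no left child.
  Visit U.
  At U: go right to K.
    At K: go left to D.
      D is a leaf — visit D.
    Visit K.
    At K: go right to B.
      At B: go left to F.
        F is a leaf — visit F.
      Visit B.
      At B: no right child.
Full in-order sequence: Z, Y, N, H, G, W, L, R, V, U, D, K, F, B.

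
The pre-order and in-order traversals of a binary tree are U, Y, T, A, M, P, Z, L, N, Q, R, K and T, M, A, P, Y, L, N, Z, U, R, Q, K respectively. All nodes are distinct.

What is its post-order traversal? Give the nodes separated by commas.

M, P, A, T, N, L, Z, Y, R, K, Q, U

The first element of pre-order is the root; it splits in-order into left and right subtrees.
Root U: left subtree has 8 nodes {T, M, A, P, Y, L, N, Z}, right has 3 {R, Q, K}.
  Root Y: left subtree has 4 nodes {T, M, A, P}, right has 3 {L, N, Z}.
    Root T: left subtree has 0 nodes { }, right has 3 {M, A, P}.
      Root A: left subtree has 1 node {M}, right has 1 {P}.
    Root Z: left subtree has 2 nodes {L, N}, right has 0 { }.
      Root L: left subtree has 0 nodes { }, right has 1 {N}.
  Root Q: left subtree has 1 node {R}, right has 1 {K}.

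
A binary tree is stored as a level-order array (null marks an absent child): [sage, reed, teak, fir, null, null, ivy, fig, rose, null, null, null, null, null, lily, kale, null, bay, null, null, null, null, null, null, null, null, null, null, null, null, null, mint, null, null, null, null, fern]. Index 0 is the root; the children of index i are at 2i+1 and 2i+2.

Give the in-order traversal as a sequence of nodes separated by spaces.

In-order visits the left subtree, then the node, then the right subtree.
At sage: go left to reed.
  At reed: go left to fir.
    At fir: go left to fig.
      At fig: go left to kale.
        At kale: go left to mint.
          mint is a leaf — visit mint.
        Visit kale.
        At kale: no right child.
      Visit fig.
      At fig: no right child.
    Visit fir.
    At fir: go right to rose.
      At rose: go left to bay.
        At bay: no left child.
        Visit bay.
        At bay: go right to fern.
          fern is a leaf — visit fern.
      Visit rose.
      At rose: no right child.
  Visit reed.
  At reed: no right child.
Visit sage.
At sage: go right to teak.
  At teak: no left child.
  Visit teak.
  At teak: go right to ivy.
    At ivy: no left child.
    Visit ivy.
    At ivy: go right to lily.
      lily is a leaf — visit lily.

mint kale fig fir bay fern rose reed sage teak ivy lily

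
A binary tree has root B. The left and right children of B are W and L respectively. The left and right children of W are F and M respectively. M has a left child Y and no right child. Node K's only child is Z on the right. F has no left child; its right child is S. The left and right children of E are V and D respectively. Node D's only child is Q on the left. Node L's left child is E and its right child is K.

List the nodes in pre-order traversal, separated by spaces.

B W F S M Y L E V D Q K Z

Pre-order visits the node, then its left subtree, then its right subtree.
Visit B.
At B: go left to W.
  Visit W.
  At W: go left to F.
    Visit F.
    At F: no left child.
    At F: go right to S.
      S is a leaf — visit S.
  At W: go right to M.
    Visit M.
    At M: go left to Y.
      Y is a leaf — visit Y.
    At M: no right child.
At B: go right to L.
  Visit L.
  At L: go left to E.
    Visit E.
    At E: go left to V.
      V is a leaf — visit V.
    At E: go right to D.
      Visit D.
      At D: go left to Q.
        Q is a leaf — visit Q.
      At D: no right child.
  At L: go right to K.
    Visit K.
    At K: no left child.
    At K: go right to Z.
      Z is a leaf — visit Z.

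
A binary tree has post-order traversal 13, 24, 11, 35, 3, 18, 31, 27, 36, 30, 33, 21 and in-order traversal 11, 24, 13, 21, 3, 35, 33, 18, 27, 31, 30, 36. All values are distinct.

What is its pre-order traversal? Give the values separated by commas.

21, 11, 24, 13, 33, 3, 35, 30, 27, 18, 31, 36

The last element of post-order is the root; it splits in-order into left and right subtrees.
Root 21: left subtree has 3 nodes {11, 24, 13}, right has 8 {3, 35, 33, 18, 27, 31, 30, 36}.
  Root 11: left subtree has 0 nodes { }, right has 2 {24, 13}.
    Root 24: left subtree has 0 nodes { }, right has 1 {13}.
  Root 33: left subtree has 2 nodes {3, 35}, right has 5 {18, 27, 31, 30, 36}.
    Root 3: left subtree has 0 nodes { }, right has 1 {35}.
    Root 30: left subtree has 3 nodes {18, 27, 31}, right has 1 {36}.
      Root 27: left subtree has 1 node {18}, right has 1 {31}.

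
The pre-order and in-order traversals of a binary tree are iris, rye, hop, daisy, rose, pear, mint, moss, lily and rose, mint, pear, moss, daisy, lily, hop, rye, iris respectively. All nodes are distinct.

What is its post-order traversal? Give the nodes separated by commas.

mint, moss, pear, rose, lily, daisy, hop, rye, iris

The first element of pre-order is the root; it splits in-order into left and right subtrees.
Root iris: left subtree has 8 nodes {rose, mint, pear, moss, daisy, lily, hop, rye}, right has 0 { }.
  Root rye: left subtree has 7 nodes {rose, mint, pear, moss, daisy, lily, hop}, right has 0 { }.
    Root hop: left subtree has 6 nodes {rose, mint, pear, moss, daisy, lily}, right has 0 { }.
      Root daisy: left subtree has 4 nodes {rose, mint, pear, moss}, right has 1 {lily}.
        Root rose: left subtree has 0 nodes { }, right has 3 {mint, pear, moss}.
          Root pear: left subtree has 1 node {mint}, right has 1 {moss}.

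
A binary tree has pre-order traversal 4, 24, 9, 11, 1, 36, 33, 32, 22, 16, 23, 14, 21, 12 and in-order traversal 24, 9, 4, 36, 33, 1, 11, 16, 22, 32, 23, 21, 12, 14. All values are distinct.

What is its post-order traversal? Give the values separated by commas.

The first element of pre-order is the root; it splits in-order into left and right subtrees.
Root 4: left subtree has 2 nodes {24, 9}, right has 11 {36, 33, 1, 11, 16, 22, 32, 23, 21, 12, 14}.
  Root 24: left subtree has 0 nodes { }, right has 1 {9}.
  Root 11: left subtree has 3 nodes {36, 33, 1}, right has 7 {16, 22, 32, 23, 21, 12, 14}.
    Root 1: left subtree has 2 nodes {36, 33}, right has 0 { }.
      Root 36: left subtree has 0 nodes { }, right has 1 {33}.
    Root 32: left subtree has 2 nodes {16, 22}, right has 4 {23, 21, 12, 14}.
      Root 22: left subtree has 1 node {16}, right has 0 { }.
      Root 23: left subtree has 0 nodes { }, right has 3 {21, 12, 14}.
        Root 14: left subtree has 2 nodes {21, 12}, right has 0 { }.
          Root 21: left subtree has 0 nodes { }, right has 1 {12}.

9, 24, 33, 36, 1, 16, 22, 12, 21, 14, 23, 32, 11, 4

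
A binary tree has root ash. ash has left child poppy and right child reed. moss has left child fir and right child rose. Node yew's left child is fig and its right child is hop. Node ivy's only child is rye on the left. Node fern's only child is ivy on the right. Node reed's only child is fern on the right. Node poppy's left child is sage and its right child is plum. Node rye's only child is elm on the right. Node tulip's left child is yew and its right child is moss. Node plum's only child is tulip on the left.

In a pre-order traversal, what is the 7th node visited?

fig

Pre-order visits the node, then its left subtree, then its right subtree.
Visit ash.
At ash: go left to poppy.
  Visit poppy.
  At poppy: go left to sage.
    sage is a leaf — visit sage.
  At poppy: go right to plum.
    Visit plum.
    At plum: go left to tulip.
      Visit tulip.
      At tulip: go left to yew.
        Visit yew.
        At yew: go left to fig.
          fig is a leaf — visit fig.
        At yew: go right to hop.
          hop is a leaf — visit hop.
      At tulip: go right to moss.
        Visit moss.
        At moss: go left to fir.
          fir is a leaf — visit fir.
        At moss: go right to rose.
          rose is a leaf — visit rose.
    At plum: no right child.
At ash: go right to reed.
  Visit reed.
  At reed: no left child.
  At reed: go right to fern.
    Visit fern.
    At fern: no left child.
    At fern: go right to ivy.
      Visit ivy.
      At ivy: go left to rye.
        Visit rye.
        At rye: no left child.
        At rye: go right to elm.
          elm is a leaf — visit elm.
      At ivy: no right child.
Full pre-order sequence: ash, poppy, sage, plum, tulip, yew, fig, hop, moss, fir, rose, reed, fern, ivy, rye, elm.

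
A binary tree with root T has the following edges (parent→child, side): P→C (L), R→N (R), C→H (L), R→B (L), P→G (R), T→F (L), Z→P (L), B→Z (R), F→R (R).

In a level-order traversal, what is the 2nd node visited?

F

Level-order visits nodes level by level from the root, left to right within each level.
Level 0: T
Level 1: F
Level 2: R
Level 3: B, N
Level 4: Z
Level 5: P
Level 6: C, G
Level 7: H
Full level-order sequence: T, F, R, B, N, Z, P, C, G, H.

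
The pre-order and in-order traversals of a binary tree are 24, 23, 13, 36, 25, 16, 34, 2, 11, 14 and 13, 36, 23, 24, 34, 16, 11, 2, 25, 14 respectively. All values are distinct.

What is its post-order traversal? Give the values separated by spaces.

36 13 23 34 11 2 16 14 25 24

The first element of pre-order is the root; it splits in-order into left and right subtrees.
Root 24: left subtree has 3 nodes {13, 36, 23}, right has 6 {34, 16, 11, 2, 25, 14}.
  Root 23: left subtree has 2 nodes {13, 36}, right has 0 { }.
    Root 13: left subtree has 0 nodes { }, right has 1 {36}.
  Root 25: left subtree has 4 nodes {34, 16, 11, 2}, right has 1 {14}.
    Root 16: left subtree has 1 node {34}, right has 2 {11, 2}.
      Root 2: left subtree has 1 node {11}, right has 0 { }.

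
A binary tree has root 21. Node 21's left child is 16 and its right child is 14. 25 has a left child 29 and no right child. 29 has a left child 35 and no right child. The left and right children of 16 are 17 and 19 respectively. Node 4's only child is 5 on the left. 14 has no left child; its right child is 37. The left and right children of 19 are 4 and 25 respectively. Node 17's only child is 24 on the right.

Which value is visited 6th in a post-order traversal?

29

Post-order visits the left subtree, then the right subtree, then the node.
At 21: go left to 16.
  At 16: go left to 17.
    At 17: no left child.
    At 17: go right to 24.
      24 is a leaf — visit 24.
    Visit 17.
  At 16: go right to 19.
    At 19: go left to 4.
      At 4: go left to 5.
        5 is a leaf — visit 5.
      At 4: no right child.
      Visit 4.
    At 19: go right to 25.
      At 25: go left to 29.
        At 29: go left to 35.
          35 is a leaf — visit 35.
        At 29: no right child.
        Visit 29.
      At 25: no right child.
      Visit 25.
    Visit 19.
  Visit 16.
At 21: go right to 14.
  At 14: no left child.
  At 14: go right to 37.
    37 is a leaf — visit 37.
  Visit 14.
Visit 21.
Full post-order sequence: 24, 17, 5, 4, 35, 29, 25, 19, 16, 37, 14, 21.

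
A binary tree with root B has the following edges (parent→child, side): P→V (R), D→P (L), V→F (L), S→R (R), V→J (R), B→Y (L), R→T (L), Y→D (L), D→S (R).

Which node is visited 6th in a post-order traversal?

R

Post-order visits the left subtree, then the right subtree, then the node.
At B: go left to Y.
  At Y: go left to D.
    At D: go left to P.
      At P: no left child.
      At P: go right to V.
        At V: go left to F.
          F is a leaf — visit F.
        At V: go right to J.
          J is a leaf — visit J.
        Visit V.
      Visit P.
    At D: go right to S.
      At S: no left child.
      At S: go right to R.
        At R: go left to T.
          T is a leaf — visit T.
        At R: no right child.
        Visit R.
      Visit S.
    Visit D.
  At Y: no right child.
  Visit Y.
At B: no right child.
Visit B.
Full post-order sequence: F, J, V, P, T, R, S, D, Y, B.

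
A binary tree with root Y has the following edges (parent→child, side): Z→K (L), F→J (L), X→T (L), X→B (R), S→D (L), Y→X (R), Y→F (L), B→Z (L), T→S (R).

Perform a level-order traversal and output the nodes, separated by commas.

Level-order visits nodes level by level from the root, left to right within each level.
Level 0: Y
Level 1: F, X
Level 2: J, T, B
Level 3: S, Z
Level 4: D, K

Y, F, X, J, T, B, S, Z, D, K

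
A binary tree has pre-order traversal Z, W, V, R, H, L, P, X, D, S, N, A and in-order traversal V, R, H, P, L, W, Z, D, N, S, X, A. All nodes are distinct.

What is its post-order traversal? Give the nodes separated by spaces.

The first element of pre-order is the root; it splits in-order into left and right subtrees.
Root Z: left subtree has 6 nodes {V, R, H, P, L, W}, right has 5 {D, N, S, X, A}.
  Root W: left subtree has 5 nodes {V, R, H, P, L}, right has 0 { }.
    Root V: left subtree has 0 nodes { }, right has 4 {R, H, P, L}.
      Root R: left subtree has 0 nodes { }, right has 3 {H, P, L}.
        Root H: left subtree has 0 nodes { }, right has 2 {P, L}.
          Root L: left subtree has 1 node {P}, right has 0 { }.
  Root X: left subtree has 3 nodes {D, N, S}, right has 1 {A}.
    Root D: left subtree has 0 nodes { }, right has 2 {N, S}.
      Root S: left subtree has 1 node {N}, right has 0 { }.

P L H R V W N S D A X Z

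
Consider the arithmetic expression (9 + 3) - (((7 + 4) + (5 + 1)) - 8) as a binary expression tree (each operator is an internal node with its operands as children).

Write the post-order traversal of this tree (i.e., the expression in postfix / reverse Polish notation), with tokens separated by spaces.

Post-order on an expression tree gives postfix notation: for each operator, emit left operand, right operand, then the operator.

9 3 + 7 4 + 5 1 + + 8 - -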